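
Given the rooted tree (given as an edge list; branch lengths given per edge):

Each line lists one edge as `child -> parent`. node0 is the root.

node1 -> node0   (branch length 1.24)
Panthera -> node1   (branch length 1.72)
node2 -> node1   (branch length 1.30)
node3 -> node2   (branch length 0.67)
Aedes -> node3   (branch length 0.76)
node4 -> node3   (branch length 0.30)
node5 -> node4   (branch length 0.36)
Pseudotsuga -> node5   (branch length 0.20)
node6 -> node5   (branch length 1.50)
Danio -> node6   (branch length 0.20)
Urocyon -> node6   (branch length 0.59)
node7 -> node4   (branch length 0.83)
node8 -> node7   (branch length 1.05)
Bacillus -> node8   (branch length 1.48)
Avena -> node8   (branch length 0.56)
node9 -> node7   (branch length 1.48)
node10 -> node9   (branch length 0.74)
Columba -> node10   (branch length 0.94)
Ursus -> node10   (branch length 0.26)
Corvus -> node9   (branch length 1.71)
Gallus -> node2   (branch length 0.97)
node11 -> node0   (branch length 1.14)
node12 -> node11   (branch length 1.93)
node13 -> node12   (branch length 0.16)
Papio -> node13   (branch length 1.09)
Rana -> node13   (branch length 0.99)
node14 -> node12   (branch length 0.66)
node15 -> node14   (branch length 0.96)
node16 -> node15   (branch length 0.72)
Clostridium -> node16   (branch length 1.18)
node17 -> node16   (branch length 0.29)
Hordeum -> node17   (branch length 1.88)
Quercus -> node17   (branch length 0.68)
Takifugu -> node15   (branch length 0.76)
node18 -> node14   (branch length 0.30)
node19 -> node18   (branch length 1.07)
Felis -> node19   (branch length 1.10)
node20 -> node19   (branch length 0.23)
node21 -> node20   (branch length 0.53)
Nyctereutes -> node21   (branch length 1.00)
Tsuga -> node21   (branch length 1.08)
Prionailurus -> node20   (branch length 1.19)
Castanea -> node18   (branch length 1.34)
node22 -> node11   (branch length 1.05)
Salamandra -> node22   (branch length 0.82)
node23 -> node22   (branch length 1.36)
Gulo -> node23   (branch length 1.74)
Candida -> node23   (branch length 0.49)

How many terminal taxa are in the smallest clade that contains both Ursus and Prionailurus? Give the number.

The MRCA of Ursus and Prionailurus is the root, so the clade is the entire tree.
That clade contains 25 terminal taxa: Aedes, Avena, Bacillus, Candida, Castanea, Clostridium, Columba, Corvus, Danio, Felis, Gallus, Gulo, Hordeum, Nyctereutes, Panthera, Papio, Prionailurus, Pseudotsuga, Quercus, Rana, Salamandra, Takifugu, Tsuga, Urocyon, Ursus.

25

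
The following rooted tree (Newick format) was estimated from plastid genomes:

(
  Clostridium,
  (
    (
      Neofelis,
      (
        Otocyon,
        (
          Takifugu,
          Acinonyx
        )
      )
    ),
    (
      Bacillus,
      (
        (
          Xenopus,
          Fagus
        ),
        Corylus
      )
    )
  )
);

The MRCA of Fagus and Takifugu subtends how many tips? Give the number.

The MRCA of Fagus and Takifugu is the node subtending ((Neofelis,(Otocyon,(Takifugu,Acinonyx))),(Bacillus,((Xenopus,Fagus),Corylus))).
That clade contains 8 terminal taxa: Acinonyx, Bacillus, Corylus, Fagus, Neofelis, Otocyon, Takifugu, Xenopus.

8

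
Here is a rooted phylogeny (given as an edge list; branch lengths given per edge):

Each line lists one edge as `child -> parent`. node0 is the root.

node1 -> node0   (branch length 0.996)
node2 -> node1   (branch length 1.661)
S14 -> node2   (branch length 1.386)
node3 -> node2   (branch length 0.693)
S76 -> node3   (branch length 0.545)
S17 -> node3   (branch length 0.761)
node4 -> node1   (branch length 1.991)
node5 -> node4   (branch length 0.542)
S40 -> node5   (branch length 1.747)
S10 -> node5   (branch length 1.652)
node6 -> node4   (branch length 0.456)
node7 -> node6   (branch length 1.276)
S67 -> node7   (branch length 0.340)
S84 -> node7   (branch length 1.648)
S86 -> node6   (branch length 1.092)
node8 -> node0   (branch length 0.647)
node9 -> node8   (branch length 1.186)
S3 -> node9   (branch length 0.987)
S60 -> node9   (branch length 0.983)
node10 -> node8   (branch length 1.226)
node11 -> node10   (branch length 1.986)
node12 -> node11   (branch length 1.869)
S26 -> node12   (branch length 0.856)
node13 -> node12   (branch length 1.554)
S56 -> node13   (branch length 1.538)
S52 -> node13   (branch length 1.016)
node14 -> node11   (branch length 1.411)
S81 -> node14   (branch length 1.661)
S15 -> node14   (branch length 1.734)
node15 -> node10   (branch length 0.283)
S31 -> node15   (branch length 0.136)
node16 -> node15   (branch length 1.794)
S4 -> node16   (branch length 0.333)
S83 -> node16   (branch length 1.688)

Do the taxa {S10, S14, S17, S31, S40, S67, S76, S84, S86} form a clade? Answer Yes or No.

No

The MRCA of the listed taxa is the root, so the smallest clade containing them is the whole tree.
That clade also contains S15, S26, S3, S4, S52, S56, S60, S81, S83, which are not in the proposed group, so the group is not monophyletic.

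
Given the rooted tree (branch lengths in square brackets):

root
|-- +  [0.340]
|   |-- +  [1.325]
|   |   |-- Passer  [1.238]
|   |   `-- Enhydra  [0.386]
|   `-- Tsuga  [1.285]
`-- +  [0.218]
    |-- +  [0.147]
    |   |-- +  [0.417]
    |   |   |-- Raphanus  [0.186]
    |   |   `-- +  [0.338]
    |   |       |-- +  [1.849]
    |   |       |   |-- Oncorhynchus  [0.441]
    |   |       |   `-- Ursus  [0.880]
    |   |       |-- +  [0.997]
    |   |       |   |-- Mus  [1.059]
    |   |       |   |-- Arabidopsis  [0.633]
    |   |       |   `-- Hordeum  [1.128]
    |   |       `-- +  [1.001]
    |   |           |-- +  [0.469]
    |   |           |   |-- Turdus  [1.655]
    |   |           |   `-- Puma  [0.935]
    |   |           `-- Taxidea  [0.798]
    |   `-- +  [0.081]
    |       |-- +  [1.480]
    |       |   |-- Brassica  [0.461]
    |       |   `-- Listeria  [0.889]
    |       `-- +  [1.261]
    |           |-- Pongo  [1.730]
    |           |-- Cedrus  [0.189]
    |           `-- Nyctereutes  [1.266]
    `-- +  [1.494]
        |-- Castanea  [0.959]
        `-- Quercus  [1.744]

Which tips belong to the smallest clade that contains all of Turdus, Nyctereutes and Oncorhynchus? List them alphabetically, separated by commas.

Arabidopsis, Brassica, Cedrus, Hordeum, Listeria, Mus, Nyctereutes, Oncorhynchus, Pongo, Puma, Raphanus, Taxidea, Turdus, Ursus

Tracing Turdus: it sits inside (Turdus,Puma).
Tracing Nyctereutes: it sits inside (Pongo,Cedrus,Nyctereutes).
Tracing Oncorhynchus: it sits inside (Oncorhynchus,Ursus).
The smallest clade enclosing all 3 is ((Raphanus,((Oncorhynchus,Ursus),(Mus,Arabidopsis,Hordeum),((Turdus,Puma),Taxidea))),((Brassica,Listeria),(Pongo,Cedrus,Nyctereutes))); the answer is its 14 terminal taxa in alphabetical order.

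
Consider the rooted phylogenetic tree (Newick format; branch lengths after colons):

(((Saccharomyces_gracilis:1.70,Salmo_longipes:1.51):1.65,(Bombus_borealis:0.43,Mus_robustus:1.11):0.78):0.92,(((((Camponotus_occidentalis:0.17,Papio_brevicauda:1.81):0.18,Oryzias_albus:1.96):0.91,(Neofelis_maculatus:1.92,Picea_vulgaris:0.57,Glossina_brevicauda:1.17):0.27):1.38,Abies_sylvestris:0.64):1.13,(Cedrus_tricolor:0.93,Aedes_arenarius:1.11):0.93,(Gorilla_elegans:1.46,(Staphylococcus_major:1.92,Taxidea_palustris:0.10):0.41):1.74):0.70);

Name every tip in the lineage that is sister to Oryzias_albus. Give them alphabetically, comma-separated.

Oryzias_albus attaches to the tree at the node subtending ((Camponotus_occidentalis,Papio_brevicauda),Oryzias_albus).
The other lineage descending from that same node — the sister group — is (Camponotus_occidentalis,Papio_brevicauda); its 2 tips in alphabetical order are the answer.

Camponotus_occidentalis, Papio_brevicauda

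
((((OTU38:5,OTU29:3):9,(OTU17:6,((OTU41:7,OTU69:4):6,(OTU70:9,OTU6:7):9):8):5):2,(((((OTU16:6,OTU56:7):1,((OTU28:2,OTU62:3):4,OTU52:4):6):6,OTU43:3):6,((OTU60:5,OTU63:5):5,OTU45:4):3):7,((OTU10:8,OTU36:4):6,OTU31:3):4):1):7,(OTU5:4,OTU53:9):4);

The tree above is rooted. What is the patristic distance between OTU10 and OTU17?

The path runs OTU10 → … → MRCA → … → OTU17; the MRCA is the node subtending (((OTU38,OTU29),(OTU17,((OTU41,OTU69),(OTU70,OTU6)))),(((((OTU16,OTU56),((OTU28,OTU62),OTU52)),OTU43),((OTU60,OTU63),OTU45)),((OTU10,OTU36),OTU31))).
Branch lengths along that path: 8 + 6 + 4 + 1 + 2 + 5 + 6 = 32.

32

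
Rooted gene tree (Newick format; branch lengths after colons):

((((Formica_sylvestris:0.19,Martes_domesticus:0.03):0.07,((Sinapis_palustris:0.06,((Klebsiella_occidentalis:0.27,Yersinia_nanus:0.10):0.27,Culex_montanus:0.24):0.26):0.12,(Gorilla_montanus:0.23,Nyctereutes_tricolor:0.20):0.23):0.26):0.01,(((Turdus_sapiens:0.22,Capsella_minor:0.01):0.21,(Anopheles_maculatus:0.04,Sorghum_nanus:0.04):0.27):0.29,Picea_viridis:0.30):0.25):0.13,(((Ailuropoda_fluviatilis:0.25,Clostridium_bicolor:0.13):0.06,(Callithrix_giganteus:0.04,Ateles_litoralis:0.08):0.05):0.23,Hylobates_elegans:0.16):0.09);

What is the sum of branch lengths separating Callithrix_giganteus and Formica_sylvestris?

The path runs Callithrix_giganteus → … → MRCA → … → Formica_sylvestris; the MRCA is the root of the tree.
Branch lengths along that path: 0.04 + 0.05 + 0.23 + 0.09 + 0.13 + 0.01 + 0.07 + 0.19 = 0.81.

0.81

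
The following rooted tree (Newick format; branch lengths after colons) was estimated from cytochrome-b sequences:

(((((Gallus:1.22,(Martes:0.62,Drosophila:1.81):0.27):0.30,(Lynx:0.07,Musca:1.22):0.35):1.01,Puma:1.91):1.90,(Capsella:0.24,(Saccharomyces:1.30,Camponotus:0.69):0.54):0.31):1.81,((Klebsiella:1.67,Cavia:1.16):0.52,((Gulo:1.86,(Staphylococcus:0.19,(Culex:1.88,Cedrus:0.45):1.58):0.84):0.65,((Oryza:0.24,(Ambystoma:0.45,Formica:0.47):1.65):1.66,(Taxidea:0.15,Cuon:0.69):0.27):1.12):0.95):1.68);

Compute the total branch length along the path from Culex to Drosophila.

14.68

The path runs Culex → … → MRCA → … → Drosophila; the MRCA is the root of the tree.
Branch lengths along that path: 1.88 + 1.58 + 0.84 + 0.65 + 0.95 + 1.68 + 1.81 + 1.90 + 1.01 + 0.30 + 0.27 + 1.81 = 14.68.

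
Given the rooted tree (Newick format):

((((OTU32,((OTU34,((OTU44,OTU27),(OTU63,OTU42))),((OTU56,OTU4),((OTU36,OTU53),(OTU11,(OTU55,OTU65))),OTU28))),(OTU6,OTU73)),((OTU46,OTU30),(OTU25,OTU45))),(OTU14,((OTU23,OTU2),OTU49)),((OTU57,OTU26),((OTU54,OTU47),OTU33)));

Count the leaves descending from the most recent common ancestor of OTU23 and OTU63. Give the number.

29

The MRCA of OTU23 and OTU63 is the root, so the clade is the entire tree.
That clade contains 29 terminal taxa: OTU11, OTU14, OTU2, OTU23, OTU25, OTU26, OTU27, OTU28, OTU30, OTU32, OTU33, OTU34, OTU36, OTU4, OTU42, OTU44, OTU45, OTU46, OTU47, OTU49, OTU53, OTU54, OTU55, OTU56, OTU57, OTU6, OTU63, OTU65, OTU73.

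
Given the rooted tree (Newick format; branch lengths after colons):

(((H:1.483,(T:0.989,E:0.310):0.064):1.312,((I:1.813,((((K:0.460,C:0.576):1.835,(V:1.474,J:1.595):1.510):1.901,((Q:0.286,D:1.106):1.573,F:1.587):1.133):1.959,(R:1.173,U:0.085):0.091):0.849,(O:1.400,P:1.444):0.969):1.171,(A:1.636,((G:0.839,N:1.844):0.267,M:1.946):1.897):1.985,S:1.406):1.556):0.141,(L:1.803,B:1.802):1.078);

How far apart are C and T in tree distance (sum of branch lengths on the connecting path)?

12.212

The path runs C → … → MRCA → … → T; the MRCA is the node subtending ((H,(T,E)),((I,((((K,C),(V,J)),((Q,D),F)),(R,U)),(O,P)),(A,((G,N),M)),S)).
Branch lengths along that path: 0.576 + 1.835 + 1.901 + 1.959 + 0.849 + 1.171 + 1.556 + 1.312 + 0.064 + 0.989 = 12.212.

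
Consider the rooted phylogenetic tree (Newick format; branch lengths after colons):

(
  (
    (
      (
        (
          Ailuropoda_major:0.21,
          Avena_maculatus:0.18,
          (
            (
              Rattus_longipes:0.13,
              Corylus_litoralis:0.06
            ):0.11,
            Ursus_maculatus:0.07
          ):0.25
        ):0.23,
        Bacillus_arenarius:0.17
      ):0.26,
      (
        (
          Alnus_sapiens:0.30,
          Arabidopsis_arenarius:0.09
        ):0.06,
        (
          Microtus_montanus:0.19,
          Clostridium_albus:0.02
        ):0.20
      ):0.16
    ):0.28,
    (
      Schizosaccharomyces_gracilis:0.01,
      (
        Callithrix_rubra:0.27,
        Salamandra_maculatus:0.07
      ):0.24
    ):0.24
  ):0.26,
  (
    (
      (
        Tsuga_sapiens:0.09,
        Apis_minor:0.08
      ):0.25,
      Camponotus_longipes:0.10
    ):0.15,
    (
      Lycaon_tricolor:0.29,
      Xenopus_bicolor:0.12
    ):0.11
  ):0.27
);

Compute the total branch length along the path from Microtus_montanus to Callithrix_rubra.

1.58

The path runs Microtus_montanus → … → MRCA → … → Callithrix_rubra; the MRCA is the node subtending ((((Ailuropoda_major,Avena_maculatus,((Rattus_longipes,Corylus_litoralis),Ursus_maculatus)),Bacillus_arenarius),((Alnus_sapiens,Arabidopsis_arenarius),(Microtus_montanus,Clostridium_albus))),(Schizosaccharomyces_gracilis,(Callithrix_rubra,Salamandra_maculatus))).
Branch lengths along that path: 0.19 + 0.20 + 0.16 + 0.28 + 0.24 + 0.24 + 0.27 = 1.58.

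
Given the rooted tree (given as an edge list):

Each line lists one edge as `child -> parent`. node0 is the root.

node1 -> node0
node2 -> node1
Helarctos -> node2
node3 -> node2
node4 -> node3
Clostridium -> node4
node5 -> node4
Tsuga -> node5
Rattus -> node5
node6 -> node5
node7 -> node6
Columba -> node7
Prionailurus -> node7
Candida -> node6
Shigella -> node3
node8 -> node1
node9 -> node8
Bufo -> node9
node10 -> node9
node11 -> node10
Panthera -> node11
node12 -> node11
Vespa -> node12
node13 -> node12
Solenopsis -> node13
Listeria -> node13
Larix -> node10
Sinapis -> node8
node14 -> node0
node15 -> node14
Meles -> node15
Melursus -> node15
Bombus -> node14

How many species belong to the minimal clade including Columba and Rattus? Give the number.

5

The MRCA of Columba and Rattus is the node subtending (Tsuga,Rattus,((Columba,Prionailurus),Candida)).
That clade contains 5 terminal taxa: Candida, Columba, Prionailurus, Rattus, Tsuga.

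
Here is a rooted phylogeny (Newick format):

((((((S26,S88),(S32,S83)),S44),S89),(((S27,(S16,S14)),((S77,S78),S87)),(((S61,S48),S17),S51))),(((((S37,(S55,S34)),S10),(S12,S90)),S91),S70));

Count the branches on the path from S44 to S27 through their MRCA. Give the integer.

The MRCA of S44 and S27 is the node subtending (((((S26,S88),(S32,S83)),S44),S89),(((S27,(S16,S14)),((S77,S78),S87)),(((S61,S48),S17),S51))).
From S44 up to that node: 3 branches. From S27 up to the same node: 4 branches. Total: 3 + 4 = 7.

7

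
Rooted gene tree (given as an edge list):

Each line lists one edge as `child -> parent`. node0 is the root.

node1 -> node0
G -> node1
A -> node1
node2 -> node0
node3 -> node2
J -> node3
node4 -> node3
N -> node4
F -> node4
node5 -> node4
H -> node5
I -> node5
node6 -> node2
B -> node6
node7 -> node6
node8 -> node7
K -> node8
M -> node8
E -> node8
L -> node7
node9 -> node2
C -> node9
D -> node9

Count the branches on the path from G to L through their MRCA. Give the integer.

The MRCA of G and L is the root of the tree.
From G up to that node: 2 branches. From L up to the same node: 4 branches. Total: 2 + 4 = 6.

6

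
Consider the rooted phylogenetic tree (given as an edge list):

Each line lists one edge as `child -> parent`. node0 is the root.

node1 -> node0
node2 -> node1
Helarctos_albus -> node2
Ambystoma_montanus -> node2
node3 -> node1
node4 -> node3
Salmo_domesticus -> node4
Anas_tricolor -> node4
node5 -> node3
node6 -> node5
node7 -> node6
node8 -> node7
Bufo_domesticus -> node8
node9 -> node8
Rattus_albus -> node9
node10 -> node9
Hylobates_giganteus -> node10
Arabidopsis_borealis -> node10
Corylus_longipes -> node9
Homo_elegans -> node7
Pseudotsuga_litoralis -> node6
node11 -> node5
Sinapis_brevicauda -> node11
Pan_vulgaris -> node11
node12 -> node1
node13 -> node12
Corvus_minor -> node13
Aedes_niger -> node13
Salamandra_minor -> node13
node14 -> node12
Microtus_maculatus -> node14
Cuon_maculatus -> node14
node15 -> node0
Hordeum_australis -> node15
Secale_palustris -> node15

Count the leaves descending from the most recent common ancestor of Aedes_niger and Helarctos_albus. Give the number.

18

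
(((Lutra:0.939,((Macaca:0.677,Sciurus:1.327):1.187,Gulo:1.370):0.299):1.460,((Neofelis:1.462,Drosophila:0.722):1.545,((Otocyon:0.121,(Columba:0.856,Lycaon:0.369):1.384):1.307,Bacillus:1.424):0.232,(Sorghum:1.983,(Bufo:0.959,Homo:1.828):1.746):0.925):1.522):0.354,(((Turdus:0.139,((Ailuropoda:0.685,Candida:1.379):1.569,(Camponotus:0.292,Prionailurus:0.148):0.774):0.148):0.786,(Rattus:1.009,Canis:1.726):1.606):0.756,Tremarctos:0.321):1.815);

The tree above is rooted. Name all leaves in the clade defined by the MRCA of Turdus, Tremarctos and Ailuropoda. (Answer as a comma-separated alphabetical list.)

Ailuropoda, Camponotus, Candida, Canis, Prionailurus, Rattus, Tremarctos, Turdus

Tracing Turdus: it sits inside (Turdus,((Ailuropoda,Candida),(Camponotus,Prionailurus))).
Tracing Tremarctos: it sits inside (((Turdus,((Ailuropoda,Candida),(Camponotus,Prionailurus))),(Rattus,Canis)),Tremarctos).
Tracing Ailuropoda: it sits inside (Ailuropoda,Candida).
The smallest clade enclosing all 3 is (((Turdus,((Ailuropoda,Candida),(Camponotus,Prionailurus))),(Rattus,Canis)),Tremarctos); the answer is its 8 terminal taxa in alphabetical order.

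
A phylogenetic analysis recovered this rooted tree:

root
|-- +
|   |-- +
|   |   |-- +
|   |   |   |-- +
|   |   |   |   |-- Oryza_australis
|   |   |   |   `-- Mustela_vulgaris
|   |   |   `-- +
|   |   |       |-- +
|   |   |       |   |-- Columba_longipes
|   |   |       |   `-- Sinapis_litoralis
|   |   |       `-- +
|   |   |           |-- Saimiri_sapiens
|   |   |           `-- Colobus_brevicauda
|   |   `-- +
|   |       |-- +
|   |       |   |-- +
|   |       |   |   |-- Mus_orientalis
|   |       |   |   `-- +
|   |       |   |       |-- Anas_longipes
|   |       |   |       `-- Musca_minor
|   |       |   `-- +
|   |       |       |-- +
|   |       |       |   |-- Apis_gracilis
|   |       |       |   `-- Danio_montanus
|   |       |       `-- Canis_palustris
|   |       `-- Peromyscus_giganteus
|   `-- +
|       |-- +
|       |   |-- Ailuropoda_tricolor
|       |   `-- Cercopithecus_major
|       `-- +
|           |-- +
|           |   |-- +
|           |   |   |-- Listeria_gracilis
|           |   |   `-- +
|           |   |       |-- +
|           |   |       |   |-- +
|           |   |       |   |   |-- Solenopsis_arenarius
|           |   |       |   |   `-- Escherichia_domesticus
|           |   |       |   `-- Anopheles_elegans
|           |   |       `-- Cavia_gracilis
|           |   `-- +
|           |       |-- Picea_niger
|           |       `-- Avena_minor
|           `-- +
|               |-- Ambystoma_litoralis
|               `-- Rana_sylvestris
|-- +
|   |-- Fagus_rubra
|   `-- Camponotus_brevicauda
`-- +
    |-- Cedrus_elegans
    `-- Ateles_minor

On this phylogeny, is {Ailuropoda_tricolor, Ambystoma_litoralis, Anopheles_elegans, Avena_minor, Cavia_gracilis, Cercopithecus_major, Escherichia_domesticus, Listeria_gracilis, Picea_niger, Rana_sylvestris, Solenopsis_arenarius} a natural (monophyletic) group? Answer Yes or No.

Yes

The most recent common ancestor of these taxa subtends ((Ailuropoda_tricolor,Cercopithecus_major),(((Listeria_gracilis,(((Solenopsis_arenarius,Escherichia_domesticus),Anopheles_elegans),Cavia_gracilis)),(Picea_niger,Avena_minor)),(Ambystoma_litoralis,Rana_sylvestris))).
That clade has exactly 11 tips — every listed taxon and nothing else — so the group is monophyletic.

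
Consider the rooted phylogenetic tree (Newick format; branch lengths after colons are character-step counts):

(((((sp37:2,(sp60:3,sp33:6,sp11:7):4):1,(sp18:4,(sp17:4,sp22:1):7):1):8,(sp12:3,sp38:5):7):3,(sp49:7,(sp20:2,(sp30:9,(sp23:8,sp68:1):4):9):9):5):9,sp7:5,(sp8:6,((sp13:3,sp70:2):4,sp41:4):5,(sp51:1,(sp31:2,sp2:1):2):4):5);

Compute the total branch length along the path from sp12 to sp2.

The path runs sp12 → … → MRCA → … → sp2; the MRCA is the root of the tree.
Branch lengths along that path: 3 + 7 + 3 + 9 + 5 + 4 + 2 + 1 = 34.

34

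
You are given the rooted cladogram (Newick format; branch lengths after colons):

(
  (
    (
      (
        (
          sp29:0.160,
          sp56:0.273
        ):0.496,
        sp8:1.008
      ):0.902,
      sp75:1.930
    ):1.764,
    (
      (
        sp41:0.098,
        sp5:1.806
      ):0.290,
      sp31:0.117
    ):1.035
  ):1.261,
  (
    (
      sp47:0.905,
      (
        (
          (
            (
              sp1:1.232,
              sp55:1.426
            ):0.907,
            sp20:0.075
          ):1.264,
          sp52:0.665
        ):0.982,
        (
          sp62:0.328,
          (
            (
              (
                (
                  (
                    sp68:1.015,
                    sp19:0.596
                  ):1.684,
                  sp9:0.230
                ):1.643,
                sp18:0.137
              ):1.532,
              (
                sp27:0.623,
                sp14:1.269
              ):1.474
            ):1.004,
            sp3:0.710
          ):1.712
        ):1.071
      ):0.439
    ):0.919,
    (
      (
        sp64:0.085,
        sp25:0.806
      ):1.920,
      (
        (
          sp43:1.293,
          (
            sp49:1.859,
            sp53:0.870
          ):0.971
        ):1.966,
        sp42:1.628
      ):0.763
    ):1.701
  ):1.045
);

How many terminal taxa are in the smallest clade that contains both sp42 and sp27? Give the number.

19

The MRCA of sp42 and sp27 is the node subtending ((sp47,((((sp1,sp55),sp20),sp52),(sp62,(((((sp68,sp19),sp9),sp18),(sp27,sp14)),sp3)))),((sp64,sp25),((sp43,(sp49,sp53)),sp42))).
That clade contains 19 terminal taxa: sp1, sp14, sp18, sp19, sp20, sp25, sp27, sp3, sp42, sp43, sp47, sp49, sp52, sp53, sp55, sp62, sp64, sp68, sp9.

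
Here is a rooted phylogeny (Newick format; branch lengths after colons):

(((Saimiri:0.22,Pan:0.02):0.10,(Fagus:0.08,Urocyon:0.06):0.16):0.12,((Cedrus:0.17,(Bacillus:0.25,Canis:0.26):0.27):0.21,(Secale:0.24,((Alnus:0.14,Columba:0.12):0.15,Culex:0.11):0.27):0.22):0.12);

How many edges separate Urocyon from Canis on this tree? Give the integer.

The MRCA of Urocyon and Canis is the root of the tree.
From Urocyon up to that node: 3 branches. From Canis up to the same node: 4 branches. Total: 3 + 4 = 7.

7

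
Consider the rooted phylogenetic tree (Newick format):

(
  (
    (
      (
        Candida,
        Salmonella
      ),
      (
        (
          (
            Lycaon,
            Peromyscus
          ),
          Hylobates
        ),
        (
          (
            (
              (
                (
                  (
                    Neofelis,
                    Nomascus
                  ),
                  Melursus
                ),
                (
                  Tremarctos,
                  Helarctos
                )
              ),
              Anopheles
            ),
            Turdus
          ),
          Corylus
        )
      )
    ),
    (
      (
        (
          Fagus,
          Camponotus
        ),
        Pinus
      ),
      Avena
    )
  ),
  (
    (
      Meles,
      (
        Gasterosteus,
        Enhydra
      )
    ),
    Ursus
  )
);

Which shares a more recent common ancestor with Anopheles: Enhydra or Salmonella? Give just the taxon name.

The MRCA of Anopheles and Salmonella subtends ((Candida,Salmonella),(((Lycaon,Peromyscus),Hylobates),((((((Neofelis,Nomascus),Melursus),(Tremarctos,Helarctos)),Anopheles),Turdus),Corylus))) (13 taxa).
The MRCA of Anopheles and Enhydra is the root, subtending the entire tree (21 taxa).
The first is nested inside the second, so Anopheles shares a more recent common ancestor with Salmonella.

Salmonella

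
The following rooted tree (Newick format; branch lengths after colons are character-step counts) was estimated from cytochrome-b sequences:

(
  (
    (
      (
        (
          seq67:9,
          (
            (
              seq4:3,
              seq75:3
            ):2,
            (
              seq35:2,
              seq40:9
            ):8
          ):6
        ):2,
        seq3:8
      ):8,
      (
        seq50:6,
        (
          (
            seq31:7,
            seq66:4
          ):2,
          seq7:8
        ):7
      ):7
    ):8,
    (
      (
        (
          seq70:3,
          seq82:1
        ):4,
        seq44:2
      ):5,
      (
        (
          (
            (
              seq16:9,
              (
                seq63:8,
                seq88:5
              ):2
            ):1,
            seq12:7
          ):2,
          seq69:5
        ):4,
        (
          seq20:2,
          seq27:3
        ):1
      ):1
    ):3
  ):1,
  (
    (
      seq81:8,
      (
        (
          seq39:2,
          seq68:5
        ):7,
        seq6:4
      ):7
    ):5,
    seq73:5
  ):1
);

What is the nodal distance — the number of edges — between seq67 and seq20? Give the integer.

The MRCA of seq67 and seq20 is the node subtending ((((seq67,((seq4,seq75),(seq35,seq40))),seq3),(seq50,((seq31,seq66),seq7))),(((seq70,seq82),seq44),((((seq16,(seq63,seq88)),seq12),seq69),(seq20,seq27)))).
From seq67 up to that node: 4 branches. From seq20 up to the same node: 4 branches. Total: 4 + 4 = 8.

8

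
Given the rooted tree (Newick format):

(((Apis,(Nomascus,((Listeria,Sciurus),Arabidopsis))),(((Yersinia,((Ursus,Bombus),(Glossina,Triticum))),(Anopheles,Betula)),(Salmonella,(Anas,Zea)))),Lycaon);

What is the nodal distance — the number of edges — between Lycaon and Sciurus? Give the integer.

The MRCA of Lycaon and Sciurus is the root of the tree.
From Lycaon up to that node: 1 branch. From Sciurus up to the same node: 6 branches. Total: 1 + 6 = 7.

7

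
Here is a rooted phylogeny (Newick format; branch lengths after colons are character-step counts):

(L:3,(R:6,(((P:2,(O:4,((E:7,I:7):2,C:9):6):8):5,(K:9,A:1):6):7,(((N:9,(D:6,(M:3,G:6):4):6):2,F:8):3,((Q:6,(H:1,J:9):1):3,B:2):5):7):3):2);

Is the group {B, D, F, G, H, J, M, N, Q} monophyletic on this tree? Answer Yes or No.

The most recent common ancestor of these taxa subtends (((N,(D,(M,G))),F),((Q,(H,J)),B)).
That clade has exactly 9 tips — every listed taxon and nothing else — so the group is monophyletic.

Yes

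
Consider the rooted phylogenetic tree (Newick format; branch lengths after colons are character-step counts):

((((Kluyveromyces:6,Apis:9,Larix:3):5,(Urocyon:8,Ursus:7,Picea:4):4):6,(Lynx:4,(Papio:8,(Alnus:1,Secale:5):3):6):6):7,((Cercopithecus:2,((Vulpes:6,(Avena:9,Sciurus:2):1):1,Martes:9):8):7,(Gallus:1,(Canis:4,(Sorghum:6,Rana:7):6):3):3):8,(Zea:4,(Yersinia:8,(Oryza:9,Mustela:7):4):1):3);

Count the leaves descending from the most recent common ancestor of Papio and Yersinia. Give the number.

23

The MRCA of Papio and Yersinia is the root, so the clade is the entire tree.
That clade contains 23 terminal taxa: Alnus, Apis, Avena, Canis, Cercopithecus, Gallus, Kluyveromyces, Larix, Lynx, Martes, Mustela, Oryza, Papio, Picea, Rana, Sciurus, Secale, Sorghum, Urocyon, Ursus, Vulpes, Yersinia, Zea.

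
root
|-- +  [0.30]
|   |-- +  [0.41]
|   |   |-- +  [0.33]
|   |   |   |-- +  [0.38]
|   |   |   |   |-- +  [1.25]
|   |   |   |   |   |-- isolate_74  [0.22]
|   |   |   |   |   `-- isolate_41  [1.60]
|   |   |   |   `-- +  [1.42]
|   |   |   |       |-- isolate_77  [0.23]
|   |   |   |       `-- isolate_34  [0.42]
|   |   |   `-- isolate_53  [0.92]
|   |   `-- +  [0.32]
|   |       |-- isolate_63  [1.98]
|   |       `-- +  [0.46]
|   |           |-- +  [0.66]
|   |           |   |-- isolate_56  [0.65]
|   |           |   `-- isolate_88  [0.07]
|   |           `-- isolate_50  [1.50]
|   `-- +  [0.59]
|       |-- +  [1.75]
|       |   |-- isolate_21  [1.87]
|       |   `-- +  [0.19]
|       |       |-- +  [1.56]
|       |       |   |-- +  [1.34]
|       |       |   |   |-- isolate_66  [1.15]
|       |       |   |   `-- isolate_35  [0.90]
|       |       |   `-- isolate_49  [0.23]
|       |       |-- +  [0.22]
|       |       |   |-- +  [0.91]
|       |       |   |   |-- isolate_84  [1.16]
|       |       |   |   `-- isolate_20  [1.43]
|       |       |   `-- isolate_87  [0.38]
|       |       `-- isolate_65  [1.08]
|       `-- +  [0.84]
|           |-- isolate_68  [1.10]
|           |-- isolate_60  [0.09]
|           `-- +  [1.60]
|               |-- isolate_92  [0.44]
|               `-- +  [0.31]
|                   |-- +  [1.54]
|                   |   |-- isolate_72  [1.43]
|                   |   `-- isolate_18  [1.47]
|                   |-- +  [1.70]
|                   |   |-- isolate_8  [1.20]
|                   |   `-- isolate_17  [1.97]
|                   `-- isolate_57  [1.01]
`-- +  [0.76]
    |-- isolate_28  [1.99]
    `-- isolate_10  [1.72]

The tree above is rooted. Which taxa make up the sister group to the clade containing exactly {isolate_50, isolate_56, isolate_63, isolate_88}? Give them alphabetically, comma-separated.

isolate_34, isolate_41, isolate_53, isolate_74, isolate_77

The clade containing exactly {isolate_50, isolate_56, isolate_63, isolate_88} attaches to the tree at the node subtending ((((isolate_74,isolate_41),(isolate_77,isolate_34)),isolate_53),(isolate_63,((isolate_56,isolate_88),isolate_50))).
The other lineage descending from that same node — the sister group — is (((isolate_74,isolate_41),(isolate_77,isolate_34)),isolate_53); its 5 tips in alphabetical order are the answer.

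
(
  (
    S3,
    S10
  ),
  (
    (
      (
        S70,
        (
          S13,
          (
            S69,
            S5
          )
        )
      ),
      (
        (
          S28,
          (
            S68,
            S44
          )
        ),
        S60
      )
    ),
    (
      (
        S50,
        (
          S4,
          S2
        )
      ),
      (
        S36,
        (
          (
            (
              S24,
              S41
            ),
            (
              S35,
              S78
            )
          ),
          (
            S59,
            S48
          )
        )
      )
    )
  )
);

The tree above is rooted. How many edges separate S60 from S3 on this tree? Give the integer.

6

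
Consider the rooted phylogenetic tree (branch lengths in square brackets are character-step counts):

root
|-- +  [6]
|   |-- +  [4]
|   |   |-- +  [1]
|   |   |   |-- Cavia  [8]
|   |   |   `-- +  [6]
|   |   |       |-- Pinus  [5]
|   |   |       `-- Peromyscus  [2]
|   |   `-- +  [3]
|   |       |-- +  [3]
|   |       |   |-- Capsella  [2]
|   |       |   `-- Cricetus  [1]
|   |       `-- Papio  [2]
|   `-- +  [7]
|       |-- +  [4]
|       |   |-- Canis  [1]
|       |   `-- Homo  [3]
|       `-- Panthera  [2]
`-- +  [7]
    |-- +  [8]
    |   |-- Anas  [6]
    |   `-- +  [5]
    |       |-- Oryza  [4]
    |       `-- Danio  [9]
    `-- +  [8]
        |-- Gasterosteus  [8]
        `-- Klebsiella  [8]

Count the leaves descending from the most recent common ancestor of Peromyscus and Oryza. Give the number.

The MRCA of Peromyscus and Oryza is the root, so the clade is the entire tree.
That clade contains 14 terminal taxa: Anas, Canis, Capsella, Cavia, Cricetus, Danio, Gasterosteus, Homo, Klebsiella, Oryza, Panthera, Papio, Peromyscus, Pinus.

14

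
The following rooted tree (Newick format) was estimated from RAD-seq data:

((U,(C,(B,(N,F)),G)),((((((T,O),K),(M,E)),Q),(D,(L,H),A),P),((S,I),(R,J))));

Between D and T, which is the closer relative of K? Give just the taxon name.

T

The MRCA of K and T subtends ((T,O),K) (3 taxa).
The MRCA of K and D subtends (((((T,O),K),(M,E)),Q),(D,(L,H),A),P) (11 taxa).
The first is nested inside the second, so K shares a more recent common ancestor with T.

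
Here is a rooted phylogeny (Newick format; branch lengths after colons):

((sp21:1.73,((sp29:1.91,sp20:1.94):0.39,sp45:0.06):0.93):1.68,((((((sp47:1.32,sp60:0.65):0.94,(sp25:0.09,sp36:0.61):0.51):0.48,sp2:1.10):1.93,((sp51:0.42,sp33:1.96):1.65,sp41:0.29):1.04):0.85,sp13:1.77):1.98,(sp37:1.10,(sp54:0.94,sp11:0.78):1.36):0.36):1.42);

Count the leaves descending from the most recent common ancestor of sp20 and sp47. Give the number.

The MRCA of sp20 and sp47 is the root, so the clade is the entire tree.
That clade contains 16 terminal taxa: sp11, sp13, sp2, sp20, sp21, sp25, sp29, sp33, sp36, sp37, sp41, sp45, sp47, sp51, sp54, sp60.

16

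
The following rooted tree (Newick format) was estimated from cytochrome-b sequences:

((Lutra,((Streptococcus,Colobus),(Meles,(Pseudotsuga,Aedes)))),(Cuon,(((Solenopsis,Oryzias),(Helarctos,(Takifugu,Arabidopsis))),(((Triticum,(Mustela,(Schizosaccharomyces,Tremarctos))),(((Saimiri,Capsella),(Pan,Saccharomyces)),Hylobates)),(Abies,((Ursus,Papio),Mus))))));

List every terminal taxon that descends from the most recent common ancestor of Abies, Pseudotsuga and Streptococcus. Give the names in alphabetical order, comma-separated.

Tracing Abies: it sits inside (Abies,((Ursus,Papio),Mus)).
Tracing Pseudotsuga: it sits inside (Pseudotsuga,Aedes).
Tracing Streptococcus: it sits inside (Streptococcus,Colobus).
The smallest clade enclosing all 3 is the whole tree (their MRCA is the root), so the answer is all 25 tips in alphabetical order.

Abies, Aedes, Arabidopsis, Capsella, Colobus, Cuon, Helarctos, Hylobates, Lutra, Meles, Mus, Mustela, Oryzias, Pan, Papio, Pseudotsuga, Saccharomyces, Saimiri, Schizosaccharomyces, Solenopsis, Streptococcus, Takifugu, Tremarctos, Triticum, Ursus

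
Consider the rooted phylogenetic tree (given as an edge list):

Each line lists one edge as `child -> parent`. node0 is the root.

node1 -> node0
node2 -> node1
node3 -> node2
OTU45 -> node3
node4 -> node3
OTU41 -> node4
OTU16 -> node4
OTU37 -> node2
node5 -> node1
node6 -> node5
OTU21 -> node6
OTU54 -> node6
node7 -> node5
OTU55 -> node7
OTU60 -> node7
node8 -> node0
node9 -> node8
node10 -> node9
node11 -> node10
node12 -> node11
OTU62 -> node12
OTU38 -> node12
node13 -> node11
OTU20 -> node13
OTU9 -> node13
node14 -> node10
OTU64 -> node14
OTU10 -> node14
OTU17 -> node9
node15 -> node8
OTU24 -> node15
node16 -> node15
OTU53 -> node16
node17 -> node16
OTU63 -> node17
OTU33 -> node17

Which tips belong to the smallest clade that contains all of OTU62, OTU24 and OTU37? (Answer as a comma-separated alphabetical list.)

Tracing OTU62: it sits inside (OTU62,OTU38).
Tracing OTU24: it sits inside (OTU24,(OTU53,(OTU63,OTU33))).
Tracing OTU37: it sits inside ((OTU45,(OTU41,OTU16)),OTU37).
The smallest clade enclosing all 3 is the whole tree (their MRCA is the root), so the answer is all 19 tips in alphabetical order.

OTU10, OTU16, OTU17, OTU20, OTU21, OTU24, OTU33, OTU37, OTU38, OTU41, OTU45, OTU53, OTU54, OTU55, OTU60, OTU62, OTU63, OTU64, OTU9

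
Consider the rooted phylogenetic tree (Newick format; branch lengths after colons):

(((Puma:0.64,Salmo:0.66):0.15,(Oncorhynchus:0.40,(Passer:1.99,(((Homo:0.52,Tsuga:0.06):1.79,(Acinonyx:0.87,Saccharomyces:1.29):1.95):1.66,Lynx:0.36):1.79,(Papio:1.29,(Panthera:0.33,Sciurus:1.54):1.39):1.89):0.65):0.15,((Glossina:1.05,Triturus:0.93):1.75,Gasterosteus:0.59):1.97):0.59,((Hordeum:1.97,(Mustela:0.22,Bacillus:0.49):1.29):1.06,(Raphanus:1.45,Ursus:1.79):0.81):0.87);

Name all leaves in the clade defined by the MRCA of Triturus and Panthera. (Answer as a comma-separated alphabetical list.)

Acinonyx, Gasterosteus, Glossina, Homo, Lynx, Oncorhynchus, Panthera, Papio, Passer, Puma, Saccharomyces, Salmo, Sciurus, Triturus, Tsuga

Tracing Triturus: it sits inside (Glossina,Triturus).
Tracing Panthera: it sits inside (Panthera,Sciurus).
The smallest clade enclosing both is ((Puma,Salmo),(Oncorhynchus,(Passer,(((Homo,Tsuga),(Acinonyx,Saccharomyces)),Lynx),(Papio,(Panthera,Sciurus)))),((Glossina,Triturus),Gasterosteus)); the answer is its 15 terminal taxa in alphabetical order.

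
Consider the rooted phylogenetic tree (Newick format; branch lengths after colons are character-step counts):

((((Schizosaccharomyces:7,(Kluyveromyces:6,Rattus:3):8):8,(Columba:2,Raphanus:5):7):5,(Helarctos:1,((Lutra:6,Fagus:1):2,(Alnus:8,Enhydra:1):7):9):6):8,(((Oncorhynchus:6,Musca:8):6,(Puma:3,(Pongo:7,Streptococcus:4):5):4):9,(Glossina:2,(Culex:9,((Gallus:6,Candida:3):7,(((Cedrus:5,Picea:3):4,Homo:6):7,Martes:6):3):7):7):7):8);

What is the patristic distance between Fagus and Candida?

The path runs Fagus → … → MRCA → … → Candida; the MRCA is the root of the tree.
Branch lengths along that path: 1 + 2 + 9 + 6 + 8 + 8 + 7 + 7 + 7 + 7 + 3 = 65.

65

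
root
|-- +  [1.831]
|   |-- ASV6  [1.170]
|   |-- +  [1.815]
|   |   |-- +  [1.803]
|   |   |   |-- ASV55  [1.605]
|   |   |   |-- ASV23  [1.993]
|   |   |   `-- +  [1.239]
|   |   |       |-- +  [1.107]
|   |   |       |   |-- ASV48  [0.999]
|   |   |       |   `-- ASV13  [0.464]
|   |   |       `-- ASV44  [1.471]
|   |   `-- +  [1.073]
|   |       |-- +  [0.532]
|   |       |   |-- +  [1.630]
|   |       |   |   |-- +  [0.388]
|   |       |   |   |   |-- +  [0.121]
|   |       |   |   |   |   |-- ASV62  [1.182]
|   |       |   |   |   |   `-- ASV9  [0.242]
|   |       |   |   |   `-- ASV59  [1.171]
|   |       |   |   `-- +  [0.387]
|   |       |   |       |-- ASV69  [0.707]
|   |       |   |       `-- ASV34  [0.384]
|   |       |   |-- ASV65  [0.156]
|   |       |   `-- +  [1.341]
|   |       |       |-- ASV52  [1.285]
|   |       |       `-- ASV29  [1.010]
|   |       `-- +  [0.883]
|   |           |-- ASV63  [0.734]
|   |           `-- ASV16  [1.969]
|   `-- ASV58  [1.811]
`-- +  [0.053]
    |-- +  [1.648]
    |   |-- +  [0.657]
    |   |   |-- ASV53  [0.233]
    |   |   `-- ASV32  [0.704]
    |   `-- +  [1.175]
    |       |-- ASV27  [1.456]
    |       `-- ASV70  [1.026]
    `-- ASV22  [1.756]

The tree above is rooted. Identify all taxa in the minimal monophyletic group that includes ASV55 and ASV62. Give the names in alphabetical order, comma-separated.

ASV13, ASV16, ASV23, ASV29, ASV34, ASV44, ASV48, ASV52, ASV55, ASV59, ASV62, ASV63, ASV65, ASV69, ASV9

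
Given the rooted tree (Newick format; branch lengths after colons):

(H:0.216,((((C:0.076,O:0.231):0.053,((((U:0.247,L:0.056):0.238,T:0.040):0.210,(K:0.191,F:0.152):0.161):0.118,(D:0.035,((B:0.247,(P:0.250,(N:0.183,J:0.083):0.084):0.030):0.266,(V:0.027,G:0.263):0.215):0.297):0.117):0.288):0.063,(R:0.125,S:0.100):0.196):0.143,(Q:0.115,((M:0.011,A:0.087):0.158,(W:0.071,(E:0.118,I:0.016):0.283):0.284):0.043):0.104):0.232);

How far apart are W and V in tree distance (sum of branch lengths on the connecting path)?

1.652

The path runs W → … → MRCA → … → V; the MRCA is the node subtending ((((C,O),((((U,L),T),(K,F)),(D,((B,(P,(N,J))),(V,G))))),(R,S)),(Q,((M,A),(W,(E,I))))).
Branch lengths along that path: 0.071 + 0.284 + 0.043 + 0.104 + 0.143 + 0.063 + 0.288 + 0.117 + 0.297 + 0.215 + 0.027 = 1.652.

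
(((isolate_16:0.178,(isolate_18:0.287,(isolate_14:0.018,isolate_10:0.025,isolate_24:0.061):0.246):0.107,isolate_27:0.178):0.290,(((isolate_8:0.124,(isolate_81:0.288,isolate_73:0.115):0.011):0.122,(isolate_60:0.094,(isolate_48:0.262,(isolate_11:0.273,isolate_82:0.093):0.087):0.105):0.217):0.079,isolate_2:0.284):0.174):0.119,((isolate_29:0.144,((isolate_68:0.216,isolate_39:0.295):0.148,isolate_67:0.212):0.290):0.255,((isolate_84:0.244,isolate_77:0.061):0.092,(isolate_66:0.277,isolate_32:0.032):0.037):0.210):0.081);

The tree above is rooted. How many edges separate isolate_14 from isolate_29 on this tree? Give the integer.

8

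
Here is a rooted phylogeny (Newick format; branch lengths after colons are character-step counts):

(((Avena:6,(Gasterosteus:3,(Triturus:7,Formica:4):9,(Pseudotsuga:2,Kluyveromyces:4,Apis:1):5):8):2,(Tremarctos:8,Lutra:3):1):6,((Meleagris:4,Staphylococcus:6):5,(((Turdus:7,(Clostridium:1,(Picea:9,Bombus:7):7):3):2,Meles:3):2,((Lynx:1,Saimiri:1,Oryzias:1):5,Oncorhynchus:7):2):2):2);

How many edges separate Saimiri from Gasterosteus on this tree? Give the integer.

The MRCA of Saimiri and Gasterosteus is the root of the tree.
From Saimiri up to that node: 5 branches. From Gasterosteus up to the same node: 4 branches. Total: 5 + 4 = 9.

9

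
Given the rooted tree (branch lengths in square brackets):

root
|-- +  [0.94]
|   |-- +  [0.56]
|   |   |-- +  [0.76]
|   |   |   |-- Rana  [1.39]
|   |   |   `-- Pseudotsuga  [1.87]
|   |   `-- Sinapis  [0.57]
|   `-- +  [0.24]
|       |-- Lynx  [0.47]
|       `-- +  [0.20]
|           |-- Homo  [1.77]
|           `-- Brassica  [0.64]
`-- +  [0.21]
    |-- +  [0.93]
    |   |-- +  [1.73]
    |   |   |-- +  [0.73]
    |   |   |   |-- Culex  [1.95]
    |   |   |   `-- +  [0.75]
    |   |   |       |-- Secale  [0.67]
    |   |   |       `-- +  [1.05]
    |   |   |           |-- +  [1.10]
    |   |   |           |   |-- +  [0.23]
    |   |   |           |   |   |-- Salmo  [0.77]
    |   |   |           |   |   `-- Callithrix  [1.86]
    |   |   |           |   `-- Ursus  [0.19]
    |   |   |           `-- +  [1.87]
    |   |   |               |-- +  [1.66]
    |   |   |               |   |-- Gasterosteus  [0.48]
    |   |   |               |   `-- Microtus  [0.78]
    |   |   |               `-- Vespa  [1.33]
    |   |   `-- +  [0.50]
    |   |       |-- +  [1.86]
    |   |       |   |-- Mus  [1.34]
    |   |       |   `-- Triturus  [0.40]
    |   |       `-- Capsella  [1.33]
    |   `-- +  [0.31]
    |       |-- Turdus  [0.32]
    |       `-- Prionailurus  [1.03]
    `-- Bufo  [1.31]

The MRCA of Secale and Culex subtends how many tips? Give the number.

The MRCA of Secale and Culex is the node subtending (Culex,(Secale,(((Salmo,Callithrix),Ursus),((Gasterosteus,Microtus),Vespa)))).
That clade contains 8 terminal taxa: Callithrix, Culex, Gasterosteus, Microtus, Salmo, Secale, Ursus, Vespa.

8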